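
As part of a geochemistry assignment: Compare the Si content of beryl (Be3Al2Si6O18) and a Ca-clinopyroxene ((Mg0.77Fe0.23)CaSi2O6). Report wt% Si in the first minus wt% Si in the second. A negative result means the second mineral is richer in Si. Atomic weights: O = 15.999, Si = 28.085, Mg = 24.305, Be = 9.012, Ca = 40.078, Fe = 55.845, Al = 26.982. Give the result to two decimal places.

First mineral: 168.510 g Si in 537.492 g formula = 31.35 wt% Si.
Second mineral: 56.170 g Si in 223.801 g formula = 25.10 wt% Si.
31.35% − 25.10% gives a difference of 6.25 percentage points.

6.25 percentage points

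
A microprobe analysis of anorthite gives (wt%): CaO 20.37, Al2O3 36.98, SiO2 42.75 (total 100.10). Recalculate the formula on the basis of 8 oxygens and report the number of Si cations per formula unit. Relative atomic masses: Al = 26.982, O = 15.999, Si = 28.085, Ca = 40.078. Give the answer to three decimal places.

1.980 Si apfu

CaO (M=56.077): mol = 0.36325; Ca = 0.36325, O = 0.36325.
Al2O3 (M=101.961): mol = 0.36269; Al = 0.72538, O = 1.08807.
SiO2 (M=60.083): mol = 0.71152; Si = 0.71152, O = 1.42304.
ΣO = 2.87436; factor = 8/ΣO = 2.78323.
Si apfu = 0.71152 × 2.78323 = 1.980.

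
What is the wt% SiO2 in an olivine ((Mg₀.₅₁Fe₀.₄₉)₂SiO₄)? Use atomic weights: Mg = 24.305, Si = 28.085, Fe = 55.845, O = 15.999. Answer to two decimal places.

Formula mass = 171.600 g/mol.
1 Si → 1.0000 mol SiO2 per formula unit; M(SiO2) = 60.083, so SiO2 mass = 60.083 g.
60.083/171.600 × 100 = 35.01 wt%.

35.01 wt%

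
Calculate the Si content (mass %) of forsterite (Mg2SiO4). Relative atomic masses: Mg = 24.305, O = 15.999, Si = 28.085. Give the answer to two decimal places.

Molar mass of Mg2SiO4: 2·24.305 + 1·28.085 + 4·15.999 = 140.691 g/mol.
Mass of Si per formula unit: 1 × 28.085 = 28.085 g.
Weight fraction Si = 28.085 / 140.691 = 0.1996.

19.96 mass %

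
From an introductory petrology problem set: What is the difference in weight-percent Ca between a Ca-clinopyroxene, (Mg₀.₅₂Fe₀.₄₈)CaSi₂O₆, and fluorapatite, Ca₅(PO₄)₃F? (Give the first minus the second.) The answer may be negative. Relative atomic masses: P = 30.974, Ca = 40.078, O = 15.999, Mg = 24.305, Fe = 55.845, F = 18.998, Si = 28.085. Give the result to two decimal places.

M((Mg₀.₅₂Fe₀.₄₈)CaSi₂O₆) = 231.686 g/mol, so wt% Ca = 40.078/231.686 × 100 = 17.30%.
M(Ca₅(PO₄)₃F) = 504.298 g/mol, so wt% Ca = 200.390/504.298 × 100 = 39.74%.
17.30 − 39.74 = -22.44 pp.

-22.44 percentage points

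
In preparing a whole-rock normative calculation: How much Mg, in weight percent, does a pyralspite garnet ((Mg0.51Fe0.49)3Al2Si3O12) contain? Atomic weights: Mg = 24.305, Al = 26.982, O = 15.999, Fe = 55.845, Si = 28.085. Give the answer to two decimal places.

M((Mg0.51Fe0.49)3Al2Si3O12) = 449.486 g/mol.
Mg contributes 1.53 × 24.305 = 37.187 g per mole.
37.187/449.486 = 0.0827 → 8.27%.

8.27 weight percent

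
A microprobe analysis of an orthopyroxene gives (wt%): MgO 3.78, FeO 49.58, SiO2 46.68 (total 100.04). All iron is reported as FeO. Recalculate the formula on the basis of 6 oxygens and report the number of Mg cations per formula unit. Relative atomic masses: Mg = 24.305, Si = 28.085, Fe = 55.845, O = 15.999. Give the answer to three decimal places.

MgO: 3.78/40.304 = 0.09379 mol → 0.09379 mol Mg, 0.09379 mol O.
FeO: 49.58/71.844 = 0.69011 mol → 0.69011 mol Fe, 0.69011 mol O.
SiO2: 46.68/60.083 = 0.77693 mol → 0.77693 mol Si, 1.55386 mol O.
Total oxygen = 2.33776 mol. Normalization factor = 6/2.33776 = 2.56656.
Mg per 6 O = 0.09379 × 2.56656 = 0.241.

0.241 Mg apfu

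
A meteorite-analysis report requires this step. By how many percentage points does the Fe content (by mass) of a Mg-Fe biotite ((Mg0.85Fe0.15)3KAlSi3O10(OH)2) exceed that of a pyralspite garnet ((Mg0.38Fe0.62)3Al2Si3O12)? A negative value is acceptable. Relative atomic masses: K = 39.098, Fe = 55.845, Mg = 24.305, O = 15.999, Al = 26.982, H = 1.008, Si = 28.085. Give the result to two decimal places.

-16.67 percentage points

First mineral: 25.130 g Fe in 431.447 g formula = 5.82 wt% Fe.
Second mineral: 103.872 g Fe in 461.786 g formula = 22.49 wt% Fe.
5.82% − 22.49% gives a difference of -16.67 percentage points.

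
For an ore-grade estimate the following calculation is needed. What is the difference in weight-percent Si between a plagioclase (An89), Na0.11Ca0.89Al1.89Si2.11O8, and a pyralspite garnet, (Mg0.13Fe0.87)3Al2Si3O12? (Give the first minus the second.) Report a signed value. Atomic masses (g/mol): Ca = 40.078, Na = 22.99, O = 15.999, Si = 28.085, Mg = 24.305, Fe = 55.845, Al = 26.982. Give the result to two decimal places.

M(Na0.11Ca0.89Al1.89Si2.11O8) = 276.446 g/mol, so wt% Si = 59.259/276.446 × 100 = 21.44%.
M((Mg0.13Fe0.87)3Al2Si3O12) = 485.441 g/mol, so wt% Si = 84.255/485.441 × 100 = 17.36%.
21.44 − 17.36 = 4.08 pp.

4.08 percentage points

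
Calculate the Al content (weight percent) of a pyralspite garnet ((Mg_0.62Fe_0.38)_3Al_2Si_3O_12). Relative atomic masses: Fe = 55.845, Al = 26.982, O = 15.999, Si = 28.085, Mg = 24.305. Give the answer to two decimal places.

12.29 weight percent

Formula mass = 1.86·24.305 + 1.14·55.845 + 2·26.982 + 3·28.085 + 12·15.999 = 439.078 g/mol, of which 53.964 g is Al.
So Al makes up 53.964/439.078 = 0.1229 of the mass, i.e. 12.29%.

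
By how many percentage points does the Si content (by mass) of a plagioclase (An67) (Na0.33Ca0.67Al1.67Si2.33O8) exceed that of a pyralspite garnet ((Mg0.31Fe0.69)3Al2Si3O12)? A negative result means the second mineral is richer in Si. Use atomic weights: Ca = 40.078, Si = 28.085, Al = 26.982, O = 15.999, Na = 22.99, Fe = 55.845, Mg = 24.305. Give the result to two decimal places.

First mineral: 65.438 g Si in 272.929 g formula = 23.98 wt% Si.
Second mineral: 84.255 g Si in 468.410 g formula = 17.99 wt% Si.
23.98% − 17.99% gives a difference of 5.99 percentage points.

5.99 percentage points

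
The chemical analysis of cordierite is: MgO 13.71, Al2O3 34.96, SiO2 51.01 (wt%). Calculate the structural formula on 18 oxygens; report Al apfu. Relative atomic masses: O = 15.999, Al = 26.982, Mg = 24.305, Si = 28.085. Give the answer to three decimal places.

4.025 Al apfu

MgO (M=40.304): mol = 0.34016; Mg = 0.34016, O = 0.34016.
Al2O3 (M=101.961): mol = 0.34288; Al = 0.68576, O = 1.02864.
SiO2 (M=60.083): mol = 0.84899; Si = 0.84899, O = 1.69798.
ΣO = 3.06678; factor = 18/ΣO = 5.86935.
Al apfu = 0.68576 × 5.86935 = 4.025.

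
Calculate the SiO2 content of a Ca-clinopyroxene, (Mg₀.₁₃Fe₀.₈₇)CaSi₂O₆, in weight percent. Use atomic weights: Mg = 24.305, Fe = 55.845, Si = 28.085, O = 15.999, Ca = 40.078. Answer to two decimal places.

Molar mass of (Mg₀.₁₃Fe₀.₈₇)CaSi₂O₆ = 0.13×24.305 + 0.87×55.845 + 1×40.078 + 2×28.085 + 6×15.999 = 243.987 g/mol.
Each formula unit contains 2 Si, equivalent to 2/1 = 2.0000 mol SiO2.
M(SiO2) = 1×28.085 + 2×15.999 = 60.083 g/mol.
Mass of SiO2 per formula unit = 2.0000 × 60.083 = 120.166 g.
SiO2 wt% = 120.166 / 243.987 × 100 = 49.25%.

49.25 wt%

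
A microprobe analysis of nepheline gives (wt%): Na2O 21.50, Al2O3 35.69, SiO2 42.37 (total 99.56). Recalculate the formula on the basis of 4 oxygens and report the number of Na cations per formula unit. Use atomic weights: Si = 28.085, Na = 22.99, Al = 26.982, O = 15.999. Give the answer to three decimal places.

0.989 Na apfu

Na2O (M=61.979): mol = 0.34689; Na = 0.69378, O = 0.34689.
Al2O3 (M=101.961): mol = 0.35004; Al = 0.70008, O = 1.05012.
SiO2 (M=60.083): mol = 0.70519; Si = 0.70519, O = 1.41038.
ΣO = 2.80739; factor = 4/ΣO = 1.42481.
Na apfu = 0.69378 × 1.42481 = 0.989.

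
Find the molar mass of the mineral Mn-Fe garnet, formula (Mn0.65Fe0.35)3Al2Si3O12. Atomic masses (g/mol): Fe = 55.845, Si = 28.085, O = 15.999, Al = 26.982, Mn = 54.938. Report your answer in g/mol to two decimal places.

495.97 g/mol

The formula mass is the sum 1.95*54.938 + 1.05*55.845 + 2*26.982 + 3*28.085 + 12*15.999.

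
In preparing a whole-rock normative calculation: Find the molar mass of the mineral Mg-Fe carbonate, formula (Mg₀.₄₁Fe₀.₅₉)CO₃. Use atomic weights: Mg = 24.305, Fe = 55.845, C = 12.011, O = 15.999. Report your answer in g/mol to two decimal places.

The formula mass is the sum 0.41(24.305) + 0.59(55.845) + 1(12.011) + 3(15.999).

102.92 g/mol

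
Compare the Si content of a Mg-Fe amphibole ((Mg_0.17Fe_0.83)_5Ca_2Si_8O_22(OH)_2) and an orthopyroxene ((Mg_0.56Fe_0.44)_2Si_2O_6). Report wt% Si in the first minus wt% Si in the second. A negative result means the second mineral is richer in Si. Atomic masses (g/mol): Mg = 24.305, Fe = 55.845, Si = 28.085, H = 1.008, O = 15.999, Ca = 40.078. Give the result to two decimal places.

-0.76 percentage points

Si in (Mg_0.17Fe_0.83)_5Ca_2Si_8O_22(OH)_2: molar mass 943.244 g/mol; 8×28.085 = 224.680 g → 23.82 wt%.
Si in (Mg_0.56Fe_0.44)_2Si_2O_6: molar mass 228.529 g/mol; 2×28.085 = 56.170 g → 24.58 wt%.
Difference = 23.82 − 24.58 = -0.76 percentage points.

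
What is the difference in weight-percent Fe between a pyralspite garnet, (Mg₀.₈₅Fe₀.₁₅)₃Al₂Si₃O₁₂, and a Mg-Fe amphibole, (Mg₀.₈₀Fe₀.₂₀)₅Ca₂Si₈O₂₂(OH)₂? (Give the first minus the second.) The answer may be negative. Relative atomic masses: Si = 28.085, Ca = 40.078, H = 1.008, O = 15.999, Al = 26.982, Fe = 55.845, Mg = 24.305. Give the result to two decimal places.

-0.60 percentage points

M((Mg₀.₈₅Fe₀.₁₅)₃Al₂Si₃O₁₂) = 417.315 g/mol, so wt% Fe = 25.130/417.315 × 100 = 6.02%.
M((Mg₀.₈₀Fe₀.₂₀)₅Ca₂Si₈O₂₂(OH)₂) = 843.893 g/mol, so wt% Fe = 55.845/843.893 × 100 = 6.62%.
6.02 − 6.62 = -0.60 pp.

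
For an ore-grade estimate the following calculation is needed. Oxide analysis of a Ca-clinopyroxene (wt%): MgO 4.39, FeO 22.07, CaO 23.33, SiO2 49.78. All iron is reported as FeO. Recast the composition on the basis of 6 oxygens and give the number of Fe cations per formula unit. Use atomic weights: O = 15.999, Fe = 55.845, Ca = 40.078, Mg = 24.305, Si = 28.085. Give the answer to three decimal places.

MgO: 4.39/40.304 = 0.10892 mol → 0.10892 mol Mg, 0.10892 mol O.
FeO: 22.07/71.844 = 0.30719 mol → 0.30719 mol Fe, 0.30719 mol O.
CaO: 23.33/56.077 = 0.41604 mol → 0.41604 mol Ca, 0.41604 mol O.
SiO2: 49.78/60.083 = 0.82852 mol → 0.82852 mol Si, 1.65704 mol O.
Total oxygen = 2.48919 mol. Normalization factor = 6/2.48919 = 2.41042.
Fe per 6 O = 0.30719 × 2.41042 = 0.740.

0.740 Fe apfu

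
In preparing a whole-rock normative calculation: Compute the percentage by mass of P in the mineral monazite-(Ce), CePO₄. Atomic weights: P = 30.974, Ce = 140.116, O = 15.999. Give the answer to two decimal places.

M(CePO₄) = 235.086 g/mol.
P contributes 1 × 30.974 = 30.974 g per mole.
30.974/235.086 = 0.1318 → 13.18%.

13.18 mass %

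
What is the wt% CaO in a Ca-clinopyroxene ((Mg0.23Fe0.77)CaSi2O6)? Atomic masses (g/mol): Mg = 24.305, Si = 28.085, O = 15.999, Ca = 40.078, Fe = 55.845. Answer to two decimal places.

Formula mass = 240.833 g/mol.
1 Ca → 1.0000 mol CaO per formula unit; M(CaO) = 56.077, so CaO mass = 56.077 g.
56.077/240.833 × 100 = 23.28 wt%.

23.28 wt%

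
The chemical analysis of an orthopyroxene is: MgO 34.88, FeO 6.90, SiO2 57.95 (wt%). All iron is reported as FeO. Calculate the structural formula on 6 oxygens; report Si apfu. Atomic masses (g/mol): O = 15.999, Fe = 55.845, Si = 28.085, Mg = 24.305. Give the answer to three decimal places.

MgO: 34.88/40.304 = 0.86542 mol → 0.86542 mol Mg, 0.86542 mol O.
FeO: 6.90/71.844 = 0.09604 mol → 0.09604 mol Fe, 0.09604 mol O.
SiO2: 57.95/60.083 = 0.96450 mol → 0.96450 mol Si, 1.92900 mol O.
Total oxygen = 2.89046 mol. Normalization factor = 6/2.89046 = 2.07579.
Si per 6 O = 0.96450 × 2.07579 = 2.002.

2.002 Si apfu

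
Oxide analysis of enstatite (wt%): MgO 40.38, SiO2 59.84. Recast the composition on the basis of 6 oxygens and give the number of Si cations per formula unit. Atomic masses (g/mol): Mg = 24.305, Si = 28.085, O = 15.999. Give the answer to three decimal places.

1.996 Si apfu

MgO: 40.38/40.304 = 1.00189 mol → 1.00189 mol Mg, 1.00189 mol O.
SiO2: 59.84/60.083 = 0.99596 mol → 0.99596 mol Si, 1.99192 mol O.
Total oxygen = 2.99381 mol. Normalization factor = 6/2.99381 = 2.00414.
Si per 6 O = 0.99596 × 2.00414 = 1.996.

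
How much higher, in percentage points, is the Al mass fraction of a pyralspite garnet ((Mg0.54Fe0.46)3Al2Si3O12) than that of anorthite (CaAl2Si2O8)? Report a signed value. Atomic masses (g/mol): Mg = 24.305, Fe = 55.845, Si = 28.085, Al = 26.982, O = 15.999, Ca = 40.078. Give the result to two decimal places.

Al in (Mg0.54Fe0.46)3Al2Si3O12: molar mass 446.647 g/mol; 2×26.982 = 53.964 g → 12.08 wt%.
Al in CaAl2Si2O8: molar mass 278.204 g/mol; 2×26.982 = 53.964 g → 19.40 wt%.
Difference = 12.08 − 19.40 = -7.32 percentage points.

-7.32 percentage points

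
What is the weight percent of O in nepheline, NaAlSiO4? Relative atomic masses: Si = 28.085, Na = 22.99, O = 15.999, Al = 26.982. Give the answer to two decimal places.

45.05 wt%

Molar mass of NaAlSiO4: 1·22.99 + 1·26.982 + 1·28.085 + 4·15.999 = 142.053 g/mol.
Mass of O per formula unit: 4 × 15.999 = 63.996 g.
Weight fraction O = 63.996 / 142.053 = 0.4505.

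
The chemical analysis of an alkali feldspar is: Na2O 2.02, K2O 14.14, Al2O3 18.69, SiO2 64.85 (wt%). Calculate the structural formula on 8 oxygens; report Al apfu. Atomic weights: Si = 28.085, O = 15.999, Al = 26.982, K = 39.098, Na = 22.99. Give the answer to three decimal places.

Na2O: 2.02/61.979 = 0.03259 mol → 0.06518 mol Na, 0.03259 mol O.
K2O: 14.14/94.195 = 0.15011 mol → 0.30022 mol K, 0.15011 mol O.
Al2O3: 18.69/101.961 = 0.18331 mol → 0.36662 mol Al, 0.54993 mol O.
SiO2: 64.85/60.083 = 1.07934 mol → 1.07934 mol Si, 2.15868 mol O.
Total oxygen = 2.89131 mol. Normalization factor = 8/2.89131 = 2.76691.
Al per 8 O = 0.36662 × 2.76691 = 1.014.

1.014 Al apfu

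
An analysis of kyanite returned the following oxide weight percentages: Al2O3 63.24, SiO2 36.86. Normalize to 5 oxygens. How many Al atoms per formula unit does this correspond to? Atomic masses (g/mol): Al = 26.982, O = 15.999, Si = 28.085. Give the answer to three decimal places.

2.009 Al apfu

63.24 wt% Al2O3 ÷ 101.961 g/mol = 0.62024 mol, giving 1.24048 Al and 1.86072 O.
36.86 wt% SiO2 ÷ 60.083 g/mol = 0.61348 mol, giving 0.61348 Si and 1.22696 O.
Oxygen sums to 3.08768; scaling by 5/3.08768 = 1.61934 puts the formula on 5 O.
Al: 1.24048 × 1.61934 = 2.009 atoms per formula unit.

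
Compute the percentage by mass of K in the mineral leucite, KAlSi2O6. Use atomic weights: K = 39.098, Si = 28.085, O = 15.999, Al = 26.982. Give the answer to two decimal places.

Molar mass of KAlSi2O6: 1×39.098 + 1×26.982 + 2×28.085 + 6×15.999 = 218.244 g/mol.
Mass of K per formula unit: 1 × 39.098 = 39.098 g.
Weight fraction K = 39.098 / 218.244 = 0.1791.

17.91 weight percent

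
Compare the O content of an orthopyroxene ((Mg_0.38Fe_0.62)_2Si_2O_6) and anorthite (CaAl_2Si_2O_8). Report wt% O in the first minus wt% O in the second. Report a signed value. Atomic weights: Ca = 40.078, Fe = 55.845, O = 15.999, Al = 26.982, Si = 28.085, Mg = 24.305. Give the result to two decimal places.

M((Mg_0.38Fe_0.62)_2Si_2O_6) = 239.884 g/mol, so wt% O = 95.994/239.884 × 100 = 40.02%.
M(CaAl_2Si_2O_8) = 278.204 g/mol, so wt% O = 127.992/278.204 × 100 = 46.01%.
40.02 − 46.01 = -5.99 pp.

-5.99 percentage points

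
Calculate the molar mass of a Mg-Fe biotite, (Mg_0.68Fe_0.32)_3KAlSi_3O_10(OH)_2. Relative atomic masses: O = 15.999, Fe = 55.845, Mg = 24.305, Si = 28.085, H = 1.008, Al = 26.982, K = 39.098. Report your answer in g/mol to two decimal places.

Mg: 2.04 × 24.305 = 49.5822
Fe: 0.96 × 55.845 = 53.6112
K: 1 × 39.098 = 39.0980
Al: 1 × 26.982 = 26.9820
Si: 3 × 28.085 = 84.2550
O: 12 × 15.999 = 191.9880
H: 2 × 1.008 = 2.0160
Summing the contributions gives the formula mass.

447.53 g/mol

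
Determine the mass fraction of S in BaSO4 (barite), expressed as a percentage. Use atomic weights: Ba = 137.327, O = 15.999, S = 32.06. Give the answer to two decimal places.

Formula mass = 1·137.327 + 1·32.06 + 4·15.999 = 233.383 g/mol, of which 32.060 g is S.
So S makes up 32.060/233.383 = 0.1374 of the mass, i.e. 13.74%.

13.74 mass %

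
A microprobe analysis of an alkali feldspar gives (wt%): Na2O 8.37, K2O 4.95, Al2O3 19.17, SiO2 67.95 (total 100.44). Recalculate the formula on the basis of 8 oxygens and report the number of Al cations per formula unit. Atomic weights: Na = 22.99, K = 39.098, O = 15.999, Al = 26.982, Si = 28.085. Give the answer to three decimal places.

0.998 Al apfu

8.37 wt% Na2O ÷ 61.979 g/mol = 0.13505 mol, giving 0.27010 Na and 0.13505 O.
4.95 wt% K2O ÷ 94.195 g/mol = 0.05255 mol, giving 0.10510 K and 0.05255 O.
19.17 wt% Al2O3 ÷ 101.961 g/mol = 0.18801 mol, giving 0.37602 Al and 0.56403 O.
67.95 wt% SiO2 ÷ 60.083 g/mol = 1.13094 mol, giving 1.13094 Si and 2.26188 O.
Oxygen sums to 3.01351; scaling by 8/3.01351 = 2.65471 puts the formula on 8 O.
Al: 0.37602 × 2.65471 = 0.998 atoms per formula unit.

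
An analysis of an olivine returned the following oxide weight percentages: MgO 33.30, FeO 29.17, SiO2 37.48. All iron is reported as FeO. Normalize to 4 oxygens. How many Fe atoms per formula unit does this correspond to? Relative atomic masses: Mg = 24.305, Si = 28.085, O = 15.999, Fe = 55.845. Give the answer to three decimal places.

0.655 Fe apfu

MgO (M=40.304): mol = 0.82622; Mg = 0.82622, O = 0.82622.
FeO (M=71.844): mol = 0.40602; Fe = 0.40602, O = 0.40602.
SiO2 (M=60.083): mol = 0.62380; Si = 0.62380, O = 1.24760.
ΣO = 2.47984; factor = 4/ΣO = 1.61301.
Fe apfu = 0.40602 × 1.61301 = 0.655.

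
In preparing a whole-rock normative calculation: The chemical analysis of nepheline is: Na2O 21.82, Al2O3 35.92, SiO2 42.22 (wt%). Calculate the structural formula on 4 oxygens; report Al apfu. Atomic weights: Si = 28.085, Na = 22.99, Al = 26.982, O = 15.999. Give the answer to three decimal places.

Na2O (M=61.979): mol = 0.35205; Na = 0.70410, O = 0.35205.
Al2O3 (M=101.961): mol = 0.35229; Al = 0.70458, O = 1.05687.
SiO2 (M=60.083): mol = 0.70269; Si = 0.70269, O = 1.40538.
ΣO = 2.81430; factor = 4/ΣO = 1.42131.
Al apfu = 0.70458 × 1.42131 = 1.001.

1.001 Al apfu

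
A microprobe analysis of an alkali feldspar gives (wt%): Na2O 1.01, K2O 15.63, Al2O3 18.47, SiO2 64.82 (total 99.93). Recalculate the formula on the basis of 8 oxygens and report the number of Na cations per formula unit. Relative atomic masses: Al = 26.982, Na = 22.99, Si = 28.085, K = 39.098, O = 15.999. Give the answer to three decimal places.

0.090 Na apfu

1.01 wt% Na2O ÷ 61.979 g/mol = 0.01630 mol, giving 0.03260 Na and 0.01630 O.
15.63 wt% K2O ÷ 94.195 g/mol = 0.16593 mol, giving 0.33186 K and 0.16593 O.
18.47 wt% Al2O3 ÷ 101.961 g/mol = 0.18115 mol, giving 0.36230 Al and 0.54345 O.
64.82 wt% SiO2 ÷ 60.083 g/mol = 1.07884 mol, giving 1.07884 Si and 2.15768 O.
Oxygen sums to 2.88336; scaling by 8/2.88336 = 2.77454 puts the formula on 8 O.
Na: 0.03260 × 2.77454 = 0.090 atoms per formula unit.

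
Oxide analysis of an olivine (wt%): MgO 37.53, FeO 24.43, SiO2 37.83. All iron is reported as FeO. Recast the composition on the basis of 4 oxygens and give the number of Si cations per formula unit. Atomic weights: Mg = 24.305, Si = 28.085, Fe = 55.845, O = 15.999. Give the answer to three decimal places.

0.995 Si apfu

MgO: 37.53/40.304 = 0.93117 mol → 0.93117 mol Mg, 0.93117 mol O.
FeO: 24.43/71.844 = 0.34004 mol → 0.34004 mol Fe, 0.34004 mol O.
SiO2: 37.83/60.083 = 0.62963 mol → 0.62963 mol Si, 1.25926 mol O.
Total oxygen = 2.53047 mol. Normalization factor = 4/2.53047 = 1.58073.
Si per 4 O = 0.62963 × 1.58073 = 0.995.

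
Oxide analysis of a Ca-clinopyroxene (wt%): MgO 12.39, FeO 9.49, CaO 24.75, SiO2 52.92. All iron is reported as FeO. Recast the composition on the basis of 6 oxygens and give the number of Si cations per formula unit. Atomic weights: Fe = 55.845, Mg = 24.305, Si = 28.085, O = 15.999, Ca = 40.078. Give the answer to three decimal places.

12.39 wt% MgO ÷ 40.304 g/mol = 0.30741 mol, giving 0.30741 Mg and 0.30741 O.
9.49 wt% FeO ÷ 71.844 g/mol = 0.13209 mol, giving 0.13209 Fe and 0.13209 O.
24.75 wt% CaO ÷ 56.077 g/mol = 0.44136 mol, giving 0.44136 Ca and 0.44136 O.
52.92 wt% SiO2 ÷ 60.083 g/mol = 0.88078 mol, giving 0.88078 Si and 1.76156 O.
Oxygen sums to 2.64242; scaling by 6/2.64242 = 2.27065 puts the formula on 6 O.
Si: 0.88078 × 2.27065 = 2.000 atoms per formula unit.

2.000 Si apfu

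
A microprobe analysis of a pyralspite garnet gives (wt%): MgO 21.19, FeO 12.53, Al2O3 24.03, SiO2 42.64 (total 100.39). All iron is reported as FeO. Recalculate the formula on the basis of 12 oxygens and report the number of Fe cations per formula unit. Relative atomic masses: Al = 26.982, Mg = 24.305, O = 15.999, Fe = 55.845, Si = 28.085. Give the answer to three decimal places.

21.19 wt% MgO ÷ 40.304 g/mol = 0.52575 mol, giving 0.52575 Mg and 0.52575 O.
12.53 wt% FeO ÷ 71.844 g/mol = 0.17441 mol, giving 0.17441 Fe and 0.17441 O.
24.03 wt% Al2O3 ÷ 101.961 g/mol = 0.23568 mol, giving 0.47136 Al and 0.70704 O.
42.64 wt% SiO2 ÷ 60.083 g/mol = 0.70968 mol, giving 0.70968 Si and 1.41936 O.
Oxygen sums to 2.82656; scaling by 12/2.82656 = 4.24544 puts the formula on 12 O.
Fe: 0.17441 × 4.24544 = 0.740 atoms per formula unit.

0.740 Fe apfu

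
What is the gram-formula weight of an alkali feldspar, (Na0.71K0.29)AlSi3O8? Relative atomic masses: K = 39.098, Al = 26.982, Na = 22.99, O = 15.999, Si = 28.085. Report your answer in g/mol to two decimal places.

The formula mass is the sum 0.71×22.99 + 0.29×39.098 + 1×26.982 + 3×28.085 + 8×15.999.

266.89 g/mol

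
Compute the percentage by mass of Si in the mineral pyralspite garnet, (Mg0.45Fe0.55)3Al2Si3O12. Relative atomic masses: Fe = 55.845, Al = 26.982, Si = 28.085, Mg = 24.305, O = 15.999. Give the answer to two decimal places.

M((Mg0.45Fe0.55)3Al2Si3O12) = 455.163 g/mol.
Si contributes 3 × 28.085 = 84.255 g per mole.
84.255/455.163 = 0.1851 → 18.51%.

18.51 wt%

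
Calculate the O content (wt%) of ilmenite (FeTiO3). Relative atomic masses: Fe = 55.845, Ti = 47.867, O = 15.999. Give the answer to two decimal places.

31.64 wt%

Formula mass = 1·55.845 + 1·47.867 + 3·15.999 = 151.709 g/mol, of which 47.997 g is O.
So O makes up 47.997/151.709 = 0.3164 of the mass, i.e. 31.64%.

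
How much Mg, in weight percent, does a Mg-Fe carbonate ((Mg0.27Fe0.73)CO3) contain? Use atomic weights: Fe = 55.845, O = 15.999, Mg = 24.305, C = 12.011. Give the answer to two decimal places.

M((Mg0.27Fe0.73)CO3) = 107.337 g/mol.
Mg contributes 0.27 × 24.305 = 6.562 g per mole.
6.562/107.337 = 0.0611 → 6.11%.

6.11 weight percent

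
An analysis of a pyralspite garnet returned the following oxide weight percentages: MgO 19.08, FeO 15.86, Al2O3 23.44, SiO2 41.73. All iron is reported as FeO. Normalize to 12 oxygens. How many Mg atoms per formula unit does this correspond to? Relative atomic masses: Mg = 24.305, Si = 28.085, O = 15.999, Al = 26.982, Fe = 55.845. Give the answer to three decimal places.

MgO: 19.08/40.304 = 0.47340 mol → 0.47340 mol Mg, 0.47340 mol O.
FeO: 15.86/71.844 = 0.22076 mol → 0.22076 mol Fe, 0.22076 mol O.
Al2O3: 23.44/101.961 = 0.22989 mol → 0.45978 mol Al, 0.68967 mol O.
SiO2: 41.73/60.083 = 0.69454 mol → 0.69454 mol Si, 1.38908 mol O.
Total oxygen = 2.77291 mol. Normalization factor = 12/2.77291 = 4.32758.
Mg per 12 O = 0.47340 × 4.32758 = 2.049.

2.049 Mg apfu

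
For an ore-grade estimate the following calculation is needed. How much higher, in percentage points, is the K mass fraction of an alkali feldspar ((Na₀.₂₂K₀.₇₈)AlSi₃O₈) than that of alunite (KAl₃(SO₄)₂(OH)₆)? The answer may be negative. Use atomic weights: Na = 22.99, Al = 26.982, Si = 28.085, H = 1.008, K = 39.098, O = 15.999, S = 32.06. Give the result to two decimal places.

M((Na₀.₂₂K₀.₇₈)AlSi₃O₈) = 274.783 g/mol, so wt% K = 30.496/274.783 × 100 = 11.10%.
M(KAl₃(SO₄)₂(OH)₆) = 414.198 g/mol, so wt% K = 39.098/414.198 × 100 = 9.44%.
11.10 − 9.44 = 1.66 pp.

1.66 percentage points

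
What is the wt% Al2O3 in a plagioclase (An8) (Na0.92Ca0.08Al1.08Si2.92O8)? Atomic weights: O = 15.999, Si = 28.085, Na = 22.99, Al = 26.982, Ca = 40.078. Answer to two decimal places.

20.90 wt%

Formula mass = 263.498 g/mol.
1.08 Al → 0.5400 mol Al2O3 per formula unit; M(Al2O3) = 101.961, so Al2O3 mass = 55.059 g.
55.059/263.498 × 100 = 20.90 wt%.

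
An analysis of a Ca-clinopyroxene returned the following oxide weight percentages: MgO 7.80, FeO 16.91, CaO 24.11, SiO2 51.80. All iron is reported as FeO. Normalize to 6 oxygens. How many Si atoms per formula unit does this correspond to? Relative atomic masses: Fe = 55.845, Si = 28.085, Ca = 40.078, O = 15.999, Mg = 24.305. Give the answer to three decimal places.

2.003 Si apfu

MgO (M=40.304): mol = 0.19353; Mg = 0.19353, O = 0.19353.
FeO (M=71.844): mol = 0.23537; Fe = 0.23537, O = 0.23537.
CaO (M=56.077): mol = 0.42994; Ca = 0.42994, O = 0.42994.
SiO2 (M=60.083): mol = 0.86214; Si = 0.86214, O = 1.72428.
ΣO = 2.58312; factor = 6/ΣO = 2.32277.
Si apfu = 0.86214 × 2.32277 = 2.003.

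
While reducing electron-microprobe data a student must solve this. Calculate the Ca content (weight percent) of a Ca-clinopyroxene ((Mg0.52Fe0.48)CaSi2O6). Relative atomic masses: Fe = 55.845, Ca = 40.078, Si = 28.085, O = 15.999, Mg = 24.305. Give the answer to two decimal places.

M((Mg0.52Fe0.48)CaSi2O6) = 231.686 g/mol.
Ca contributes 1 × 40.078 = 40.078 g per mole.
40.078/231.686 = 0.1730 → 17.30%.

17.30 weight percent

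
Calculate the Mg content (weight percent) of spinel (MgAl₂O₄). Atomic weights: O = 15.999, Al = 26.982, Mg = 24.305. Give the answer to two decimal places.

Formula mass = 1*24.305 + 2*26.982 + 4*15.999 = 142.265 g/mol, of which 24.305 g is Mg.
So Mg makes up 24.305/142.265 = 0.1708 of the mass, i.e. 17.08%.

17.08 weight percent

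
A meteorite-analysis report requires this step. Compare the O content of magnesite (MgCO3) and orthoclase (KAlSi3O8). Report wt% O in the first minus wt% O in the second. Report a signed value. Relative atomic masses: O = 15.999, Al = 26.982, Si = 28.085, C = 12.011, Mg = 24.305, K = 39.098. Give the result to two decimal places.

O in MgCO3: molar mass 84.313 g/mol; 3×15.999 = 47.997 g → 56.93 wt%.
O in KAlSi3O8: molar mass 278.327 g/mol; 8×15.999 = 127.992 g → 45.99 wt%.
Difference = 56.93 − 45.99 = 10.94 percentage points.

10.94 percentage points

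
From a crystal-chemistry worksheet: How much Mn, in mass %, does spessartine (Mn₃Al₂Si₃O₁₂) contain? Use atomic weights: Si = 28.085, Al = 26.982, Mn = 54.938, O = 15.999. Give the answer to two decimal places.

33.29 mass %

Formula mass = 3×54.938 + 2×26.982 + 3×28.085 + 12×15.999 = 495.021 g/mol, of which 164.814 g is Mn.
So Mn makes up 164.814/495.021 = 0.3329 of the mass, i.e. 33.29%.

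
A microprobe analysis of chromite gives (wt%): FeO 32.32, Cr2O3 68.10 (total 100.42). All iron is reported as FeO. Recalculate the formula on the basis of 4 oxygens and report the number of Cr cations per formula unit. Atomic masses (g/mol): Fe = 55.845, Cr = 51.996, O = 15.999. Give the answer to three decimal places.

1.998 Cr apfu

FeO (M=71.844): mol = 0.44986; Fe = 0.44986, O = 0.44986.
Cr2O3 (M=151.989): mol = 0.44806; Cr = 0.89612, O = 1.34418.
ΣO = 1.79404; factor = 4/ΣO = 2.22960.
Cr apfu = 0.89612 × 2.22960 = 1.998.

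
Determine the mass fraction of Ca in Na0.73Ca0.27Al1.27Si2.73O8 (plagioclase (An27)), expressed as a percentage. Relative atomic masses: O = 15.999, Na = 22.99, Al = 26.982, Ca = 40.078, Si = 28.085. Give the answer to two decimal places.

4.06 mass %

Formula mass = 0.73*22.99 + 0.27*40.078 + 1.27*26.982 + 2.73*28.085 + 8*15.999 = 266.535 g/mol, of which 10.821 g is Ca.
So Ca makes up 10.821/266.535 = 0.0406 of the mass, i.e. 4.06%.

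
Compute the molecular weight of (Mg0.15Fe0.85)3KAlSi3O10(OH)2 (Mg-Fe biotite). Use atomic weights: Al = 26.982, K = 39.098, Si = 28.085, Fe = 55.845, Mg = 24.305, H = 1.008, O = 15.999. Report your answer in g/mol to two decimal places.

The formula mass is the sum 0.45(24.305) + 2.55(55.845) + 1(39.098) + 1(26.982) + 3(28.085) + 12(15.999) + 2(1.008).

497.68 g/mol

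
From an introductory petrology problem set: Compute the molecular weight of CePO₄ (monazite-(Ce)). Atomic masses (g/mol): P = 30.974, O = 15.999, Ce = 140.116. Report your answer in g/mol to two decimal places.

M = 1*140.116 + 1*30.974 + 4*15.999

235.09 g/mol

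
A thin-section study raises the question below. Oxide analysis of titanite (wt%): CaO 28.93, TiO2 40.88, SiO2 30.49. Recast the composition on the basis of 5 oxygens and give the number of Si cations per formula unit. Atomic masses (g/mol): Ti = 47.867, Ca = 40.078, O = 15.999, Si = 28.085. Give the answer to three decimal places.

28.93 wt% CaO ÷ 56.077 g/mol = 0.51590 mol, giving 0.51590 Ca and 0.51590 O.
40.88 wt% TiO2 ÷ 79.865 g/mol = 0.51186 mol, giving 0.51186 Ti and 1.02372 O.
30.49 wt% SiO2 ÷ 60.083 g/mol = 0.50746 mol, giving 0.50746 Si and 1.01492 O.
Oxygen sums to 2.55454; scaling by 5/2.55454 = 1.95730 puts the formula on 5 O.
Si: 0.50746 × 1.95730 = 0.993 atoms per formula unit.

0.993 Si apfu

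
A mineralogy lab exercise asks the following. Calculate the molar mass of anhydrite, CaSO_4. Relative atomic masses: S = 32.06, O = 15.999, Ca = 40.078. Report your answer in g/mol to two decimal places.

Ca: 1 × 40.078 = 40.0780
S: 1 × 32.06 = 32.0600
O: 4 × 15.999 = 63.9960
Summing the contributions gives the formula mass.

136.13 g/mol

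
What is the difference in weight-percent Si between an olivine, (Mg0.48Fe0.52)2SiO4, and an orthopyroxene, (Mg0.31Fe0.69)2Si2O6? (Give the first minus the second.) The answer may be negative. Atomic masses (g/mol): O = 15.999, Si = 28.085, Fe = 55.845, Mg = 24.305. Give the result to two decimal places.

-6.80 percentage points

First mineral: 28.085 g Si in 173.493 g formula = 16.19 wt% Si.
Second mineral: 56.170 g Si in 244.299 g formula = 22.99 wt% Si.
16.19% − 22.99% gives a difference of -6.80 percentage points.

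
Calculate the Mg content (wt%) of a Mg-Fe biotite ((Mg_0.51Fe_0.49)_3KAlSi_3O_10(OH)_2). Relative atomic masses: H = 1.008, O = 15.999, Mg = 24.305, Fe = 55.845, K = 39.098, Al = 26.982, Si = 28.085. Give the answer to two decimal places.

M((Mg_0.51Fe_0.49)_3KAlSi_3O_10(OH)_2) = 463.618 g/mol.
Mg contributes 1.53 × 24.305 = 37.187 g per mole.
37.187/463.618 = 0.0802 → 8.02%.

8.02 wt%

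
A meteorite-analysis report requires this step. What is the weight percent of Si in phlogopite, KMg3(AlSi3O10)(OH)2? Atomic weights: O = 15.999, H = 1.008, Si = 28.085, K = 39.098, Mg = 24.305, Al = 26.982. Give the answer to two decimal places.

Molar mass of KMg3(AlSi3O10)(OH)2: 1×39.098 + 3×24.305 + 1×26.982 + 3×28.085 + 12×15.999 + 2×1.008 = 417.254 g/mol.
Mass of Si per formula unit: 3 × 28.085 = 84.255 g.
Weight fraction Si = 84.255 / 417.254 = 0.2019.

20.19 weight percent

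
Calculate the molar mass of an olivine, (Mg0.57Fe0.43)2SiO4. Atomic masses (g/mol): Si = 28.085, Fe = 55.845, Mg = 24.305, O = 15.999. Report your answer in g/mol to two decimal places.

The formula mass is the sum 1.14*24.305 + 0.86*55.845 + 1*28.085 + 4*15.999.

167.82 g/mol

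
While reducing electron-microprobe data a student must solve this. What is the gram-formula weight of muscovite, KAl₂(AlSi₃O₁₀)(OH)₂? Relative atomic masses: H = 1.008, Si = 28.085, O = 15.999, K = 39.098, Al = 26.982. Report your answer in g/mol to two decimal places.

K: 1 × 39.098 = 39.0980
Al: 3 × 26.982 = 80.9460
Si: 3 × 28.085 = 84.2550
O: 12 × 15.999 = 191.9880
H: 2 × 1.008 = 2.0160
Summing the contributions gives the formula mass.

398.30 g/mol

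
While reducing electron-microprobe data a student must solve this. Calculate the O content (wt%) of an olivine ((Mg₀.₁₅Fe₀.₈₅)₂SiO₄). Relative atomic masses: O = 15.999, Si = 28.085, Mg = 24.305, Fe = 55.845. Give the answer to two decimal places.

32.94 wt%

Formula mass = 0.30×24.305 + 1.70×55.845 + 1×28.085 + 4×15.999 = 194.309 g/mol, of which 63.996 g is O.
So O makes up 63.996/194.309 = 0.3294 of the mass, i.e. 32.94%.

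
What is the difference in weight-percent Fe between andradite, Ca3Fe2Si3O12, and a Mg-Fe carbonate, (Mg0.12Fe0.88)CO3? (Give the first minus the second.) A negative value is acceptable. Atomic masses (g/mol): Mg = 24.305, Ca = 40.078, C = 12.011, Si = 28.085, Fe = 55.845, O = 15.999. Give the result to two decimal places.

-21.87 percentage points

M(Ca3Fe2Si3O12) = 508.167 g/mol, so wt% Fe = 111.690/508.167 × 100 = 21.98%.
M((Mg0.12Fe0.88)CO3) = 112.068 g/mol, so wt% Fe = 49.144/112.068 × 100 = 43.85%.
21.98 − 43.85 = -21.87 pp.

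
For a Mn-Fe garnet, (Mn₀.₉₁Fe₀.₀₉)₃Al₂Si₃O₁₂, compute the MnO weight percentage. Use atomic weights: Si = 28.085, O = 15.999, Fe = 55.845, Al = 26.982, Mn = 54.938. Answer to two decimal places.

Formula mass = 495.266 g/mol.
2.73 Mn → 2.7300 mol MnO per formula unit; M(MnO) = 70.937, so MnO mass = 193.658 g.
193.658/495.266 × 100 = 39.10 wt%.

39.10 wt%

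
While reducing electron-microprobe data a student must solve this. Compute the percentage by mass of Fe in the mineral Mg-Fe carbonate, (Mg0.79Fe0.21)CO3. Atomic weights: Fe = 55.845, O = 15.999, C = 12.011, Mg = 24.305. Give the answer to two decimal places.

12.90 weight percent

Formula mass = 0.79×24.305 + 0.21×55.845 + 1×12.011 + 3×15.999 = 90.936 g/mol, of which 11.727 g is Fe.
So Fe makes up 11.727/90.936 = 0.1290 of the mass, i.e. 12.90%.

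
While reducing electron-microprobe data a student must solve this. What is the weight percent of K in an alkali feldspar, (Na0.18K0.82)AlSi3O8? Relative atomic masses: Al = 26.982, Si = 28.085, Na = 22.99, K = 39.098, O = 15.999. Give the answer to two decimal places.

Formula mass = 0.18·22.99 + 0.82·39.098 + 1·26.982 + 3·28.085 + 8·15.999 = 275.428 g/mol, of which 32.060 g is K.
So K makes up 32.060/275.428 = 0.1164 of the mass, i.e. 11.64%.

11.64 weight percent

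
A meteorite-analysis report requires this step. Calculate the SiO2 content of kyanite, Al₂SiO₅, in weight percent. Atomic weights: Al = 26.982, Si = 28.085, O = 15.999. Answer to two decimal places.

Molar mass of Al₂SiO₅ = 2·26.982 + 1·28.085 + 5·15.999 = 162.044 g/mol.
Each formula unit contains 1 Si, equivalent to 1/1 = 1.0000 mol SiO2.
M(SiO2) = 1×28.085 + 2×15.999 = 60.083 g/mol.
Mass of SiO2 per formula unit = 1.0000 × 60.083 = 60.083 g.
SiO2 wt% = 60.083 / 162.044 × 100 = 37.08%.

37.08 wt%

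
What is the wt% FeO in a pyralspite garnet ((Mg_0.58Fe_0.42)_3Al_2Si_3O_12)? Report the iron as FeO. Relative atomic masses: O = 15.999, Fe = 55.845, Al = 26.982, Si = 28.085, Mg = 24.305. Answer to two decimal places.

Molar mass of (Mg_0.58Fe_0.42)_3Al_2Si_3O_12 = 1.74×24.305 + 1.26×55.845 + 2×26.982 + 3×28.085 + 12×15.999 = 442.862 g/mol.
Each formula unit contains 1.26 Fe, equivalent to 1.26/1 = 1.2600 mol FeO.
M(FeO) = 1×55.845 + 1×15.999 = 71.844 g/mol.
Mass of FeO per formula unit = 1.2600 × 71.844 = 90.523 g.
FeO wt% = 90.523 / 442.862 × 100 = 20.44%.

20.44 wt%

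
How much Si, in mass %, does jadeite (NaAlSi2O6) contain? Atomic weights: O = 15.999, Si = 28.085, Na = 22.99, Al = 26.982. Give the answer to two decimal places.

Molar mass of NaAlSi2O6: 1×22.99 + 1×26.982 + 2×28.085 + 6×15.999 = 202.136 g/mol.
Mass of Si per formula unit: 2 × 28.085 = 56.170 g.
Weight fraction Si = 56.170 / 202.136 = 0.2779.

27.79 mass %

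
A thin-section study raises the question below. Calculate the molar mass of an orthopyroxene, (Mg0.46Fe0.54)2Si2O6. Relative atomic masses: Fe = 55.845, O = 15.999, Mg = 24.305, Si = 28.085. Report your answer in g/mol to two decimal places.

Mg: 0.92 × 24.305 = 22.3606
Fe: 1.08 × 55.845 = 60.3126
Si: 2 × 28.085 = 56.1700
O: 6 × 15.999 = 95.9940
Summing the contributions gives the formula mass.

234.84 g/mol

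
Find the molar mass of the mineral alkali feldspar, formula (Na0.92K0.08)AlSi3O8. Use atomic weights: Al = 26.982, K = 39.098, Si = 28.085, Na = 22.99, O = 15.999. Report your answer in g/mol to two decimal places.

263.51 g/mol

Na: 0.92 × 22.99 = 21.1508
K: 0.08 × 39.098 = 3.1278
Al: 1 × 26.982 = 26.9820
Si: 3 × 28.085 = 84.2550
O: 8 × 15.999 = 127.9920
Summing the contributions gives the formula mass.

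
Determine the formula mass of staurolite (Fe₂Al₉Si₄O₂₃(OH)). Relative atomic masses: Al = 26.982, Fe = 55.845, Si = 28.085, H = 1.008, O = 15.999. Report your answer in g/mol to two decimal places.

851.85 g/mol

The formula mass is the sum 2·55.845 + 9·26.982 + 4·28.085 + 24·15.999 + 1·1.008.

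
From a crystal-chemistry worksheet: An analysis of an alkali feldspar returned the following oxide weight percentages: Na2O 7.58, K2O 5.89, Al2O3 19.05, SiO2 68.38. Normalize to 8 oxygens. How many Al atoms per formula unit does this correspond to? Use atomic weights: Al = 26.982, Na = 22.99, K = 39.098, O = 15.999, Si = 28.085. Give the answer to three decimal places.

0.989 Al apfu

Na2O (M=61.979): mol = 0.12230; Na = 0.24460, O = 0.12230.
K2O (M=94.195): mol = 0.06253; K = 0.12506, O = 0.06253.
Al2O3 (M=101.961): mol = 0.18684; Al = 0.37368, O = 0.56052.
SiO2 (M=60.083): mol = 1.13809; Si = 1.13809, O = 2.27618.
ΣO = 3.02153; factor = 8/ΣO = 2.64767.
Al apfu = 0.37368 × 2.64767 = 0.989.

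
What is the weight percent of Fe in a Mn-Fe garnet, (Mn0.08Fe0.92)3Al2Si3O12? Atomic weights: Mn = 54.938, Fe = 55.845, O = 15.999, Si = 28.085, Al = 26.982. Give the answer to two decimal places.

30.98 wt%

Formula mass = 0.24·54.938 + 2.76·55.845 + 2·26.982 + 3·28.085 + 12·15.999 = 497.524 g/mol, of which 154.132 g is Fe.
So Fe makes up 154.132/497.524 = 0.3098 of the mass, i.e. 30.98%.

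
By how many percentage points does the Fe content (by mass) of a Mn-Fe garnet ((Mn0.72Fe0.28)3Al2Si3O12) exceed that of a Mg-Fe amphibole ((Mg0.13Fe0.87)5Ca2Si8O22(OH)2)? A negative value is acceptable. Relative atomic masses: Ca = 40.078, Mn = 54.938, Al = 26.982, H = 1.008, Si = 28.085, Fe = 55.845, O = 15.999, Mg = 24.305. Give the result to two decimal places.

M((Mn0.72Fe0.28)3Al2Si3O12) = 495.783 g/mol, so wt% Fe = 46.910/495.783 × 100 = 9.46%.
M((Mg0.13Fe0.87)5Ca2Si8O22(OH)2) = 949.552 g/mol, so wt% Fe = 242.926/949.552 × 100 = 25.58%.
9.46 − 25.58 = -16.12 pp.

-16.12 percentage points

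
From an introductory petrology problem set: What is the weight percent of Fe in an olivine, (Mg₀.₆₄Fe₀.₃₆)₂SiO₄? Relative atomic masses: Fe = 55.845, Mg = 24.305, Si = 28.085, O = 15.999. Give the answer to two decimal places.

M((Mg₀.₆₄Fe₀.₃₆)₂SiO₄) = 163.400 g/mol.
Fe contributes 0.72 × 55.845 = 40.208 g per mole.
40.208/163.400 = 0.2461 → 24.61%.

24.61 weight percent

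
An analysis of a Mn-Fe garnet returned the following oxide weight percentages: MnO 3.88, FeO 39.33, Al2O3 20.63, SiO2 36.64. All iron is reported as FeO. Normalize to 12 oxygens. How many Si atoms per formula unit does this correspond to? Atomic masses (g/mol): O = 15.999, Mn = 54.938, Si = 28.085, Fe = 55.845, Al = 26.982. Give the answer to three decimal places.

3.88 wt% MnO ÷ 70.937 g/mol = 0.05470 mol, giving 0.05470 Mn and 0.05470 O.
39.33 wt% FeO ÷ 71.844 g/mol = 0.54744 mol, giving 0.54744 Fe and 0.54744 O.
20.63 wt% Al2O3 ÷ 101.961 g/mol = 0.20233 mol, giving 0.40466 Al and 0.60699 O.
36.64 wt% SiO2 ÷ 60.083 g/mol = 0.60982 mol, giving 0.60982 Si and 1.21964 O.
Oxygen sums to 2.42877; scaling by 12/2.42877 = 4.94077 puts the formula on 12 O.
Si: 0.60982 × 4.94077 = 3.013 atoms per formula unit.

3.013 Si apfu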